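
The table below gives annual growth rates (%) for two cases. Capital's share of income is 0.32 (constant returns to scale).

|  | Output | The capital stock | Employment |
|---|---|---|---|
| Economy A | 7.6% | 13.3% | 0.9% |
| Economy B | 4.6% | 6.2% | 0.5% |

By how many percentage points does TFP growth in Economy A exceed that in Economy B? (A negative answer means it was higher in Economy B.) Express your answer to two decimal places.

Labor's share = 1 − 0.32 = 0.68.
Economy A: TFP = 7.6 − 4.256 − 0.612 = 2.732%.
Economy B: TFP = 4.6 − 1.984 − 0.34 = 2.276%.
Difference = 2.732 − (2.276) = 0.456 pp.

0.46 percentage points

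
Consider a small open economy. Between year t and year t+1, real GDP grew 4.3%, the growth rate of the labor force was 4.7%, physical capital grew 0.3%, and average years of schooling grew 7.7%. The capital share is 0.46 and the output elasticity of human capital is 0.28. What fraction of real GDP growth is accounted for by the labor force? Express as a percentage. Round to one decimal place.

28.4%

Labor's share = 1 − 0.46 − 0.28 = 0.26.
The labor force contributed 0.26 × 4.7 = 1.222 pp.
Share of growth = 1.222 / 4.3 × 100 = 28.419%.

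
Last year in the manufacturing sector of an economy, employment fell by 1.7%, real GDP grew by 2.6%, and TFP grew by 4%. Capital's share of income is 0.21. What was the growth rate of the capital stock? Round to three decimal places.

Labor's share = 1 − 0.21 = 0.79.
gY = gA + 0.79×(-1.7) + 0.21×g.
0.21×g = 2.6 − 4 + 1.343 = -0.057.
g = -0.057 / 0.21 = -0.27143%.

-0.271%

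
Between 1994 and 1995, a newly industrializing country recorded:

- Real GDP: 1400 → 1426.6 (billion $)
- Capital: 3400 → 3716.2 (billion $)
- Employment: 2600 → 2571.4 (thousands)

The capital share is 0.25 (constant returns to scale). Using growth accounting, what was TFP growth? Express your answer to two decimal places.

0.40%

Real GDP growth = (1426.6 − 1400) / 1400 = 1.9%.
Capital growth = (3716.2 − 3400) / 3400 = 9.3%.
Employment growth = (2571.4 − 2600) / 2600 = -1.1%.
Labor's share = 1 − 0.25 = 0.75.
Capital: 0.25 × 9.3 = 2.325 pp.
Employment: 0.75 × (-1.1) = -0.825 pp.
TFP growth = 1.9 − 1.5 = 0.4%.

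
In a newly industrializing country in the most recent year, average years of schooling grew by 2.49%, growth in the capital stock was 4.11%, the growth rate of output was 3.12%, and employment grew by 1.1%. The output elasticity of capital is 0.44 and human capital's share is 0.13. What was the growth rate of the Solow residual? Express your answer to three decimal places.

The Solow residual growth was 0.515%.

Labor's share = 1 − 0.44 − 0.13 = 0.43.
The capital stock: 0.44 × 4.11 = 1.8084 pp.
Average years of schooling: 0.13 × 2.49 = 0.3237 pp.
Employment: 0.43 × 1.1 = 0.473 pp.
TFP growth = 3.12 − 2.6051 = 0.5149%.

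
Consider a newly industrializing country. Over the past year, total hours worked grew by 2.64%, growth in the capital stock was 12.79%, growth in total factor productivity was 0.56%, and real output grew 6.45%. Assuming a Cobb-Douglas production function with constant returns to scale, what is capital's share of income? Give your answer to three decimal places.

α = 0.320

gY = gA + α·gK + (1−α)·gL, so gY − gA − gL = α(gK − gL).
6.45 − 0.56 − 2.64 = α × (12.79 − 2.64).
3.25 = 10.15 α, so α = 0.3202.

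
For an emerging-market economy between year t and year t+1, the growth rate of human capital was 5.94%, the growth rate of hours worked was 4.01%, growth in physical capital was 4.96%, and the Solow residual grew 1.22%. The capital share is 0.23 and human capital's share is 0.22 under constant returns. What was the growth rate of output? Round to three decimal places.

Labor's share = 1 − 0.23 − 0.22 = 0.55.
Physical capital: 0.23 × 4.96 = 1.1408 pp.
Human capital: 0.22 × 5.94 = 1.3068 pp.
Hours worked: 0.55 × 4.01 = 2.2055 pp.
Output growth = 1.22 + 4.6531 = 5.8731%.

5.873%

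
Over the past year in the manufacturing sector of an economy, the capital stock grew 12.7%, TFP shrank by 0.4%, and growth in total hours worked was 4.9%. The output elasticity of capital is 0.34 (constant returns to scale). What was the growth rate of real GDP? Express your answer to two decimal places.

7.15%

Labor's share = 1 − 0.34 = 0.66.
The capital stock: 0.34 × 12.7 = 4.318 pp.
Total hours worked: 0.66 × 4.9 = 3.234 pp.
Output growth = -0.4 + 7.552 = 7.152%.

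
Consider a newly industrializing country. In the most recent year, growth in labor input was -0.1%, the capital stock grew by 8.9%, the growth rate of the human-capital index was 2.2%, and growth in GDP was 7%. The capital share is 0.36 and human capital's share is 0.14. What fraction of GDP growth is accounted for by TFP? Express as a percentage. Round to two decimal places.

TFP accounted for 50.54% of growth.

Labor's share = 1 − 0.36 − 0.14 = 0.5.
The capital stock: 0.36 × 8.9 = 3.204 pp.
The human-capital index: 0.14 × 2.2 = 0.308 pp.
Labor input: 0.5 × (-0.1) = -0.05 pp.
TFP growth = 7 − 3.462 = 3.538%.
TFP share of growth = 3.538 / 7 × 100 = 50.5429%.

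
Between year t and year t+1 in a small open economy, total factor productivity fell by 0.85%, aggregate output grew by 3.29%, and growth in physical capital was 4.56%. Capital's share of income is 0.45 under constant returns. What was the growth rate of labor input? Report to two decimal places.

Labor input growth was 3.80%.

Labor's share = 1 − 0.45 = 0.55.
gY = gA + 0.45×4.56 + 0.55×g.
0.55×g = 3.29 + 0.85 − 2.052 = 2.088.
g = 2.088 / 0.55 = 3.7964%.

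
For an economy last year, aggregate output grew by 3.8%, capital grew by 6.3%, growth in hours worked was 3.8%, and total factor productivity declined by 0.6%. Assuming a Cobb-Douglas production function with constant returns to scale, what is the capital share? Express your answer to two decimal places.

gY = gA + α·gK + (1−α)·gL, so gY − gA − gL = α(gK − gL).
3.8 + 0.6 − 3.8 = α × (6.3 − 3.8).
0.6 = 2.5 α, so α = 0.24.

α = 0.24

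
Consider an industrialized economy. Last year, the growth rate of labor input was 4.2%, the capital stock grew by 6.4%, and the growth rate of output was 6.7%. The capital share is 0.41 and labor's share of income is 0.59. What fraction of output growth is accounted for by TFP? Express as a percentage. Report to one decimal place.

23.9%

Labor's share = 1 − 0.41 = 0.59.
The capital stock: 0.41 × 6.4 = 2.624 pp.
Labor input: 0.59 × 4.2 = 2.478 pp.
TFP growth = 6.7 − 5.102 = 1.598%.
TFP share of growth = 1.598 / 6.7 × 100 = 23.851%.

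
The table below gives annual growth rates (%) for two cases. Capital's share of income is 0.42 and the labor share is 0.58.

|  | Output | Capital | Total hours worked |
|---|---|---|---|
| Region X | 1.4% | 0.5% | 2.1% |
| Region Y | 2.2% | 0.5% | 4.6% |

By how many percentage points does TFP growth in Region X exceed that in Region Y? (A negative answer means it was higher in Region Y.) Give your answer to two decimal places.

Labor's share = 1 − 0.42 = 0.58.
Region X: TFP = 1.4 − 0.21 − 1.218 = -0.028%.
Region Y: TFP = 2.2 − 0.21 − 2.668 = -0.678%.
Difference = -0.028 − (-0.678) = 0.65 pp.

0.65 percentage points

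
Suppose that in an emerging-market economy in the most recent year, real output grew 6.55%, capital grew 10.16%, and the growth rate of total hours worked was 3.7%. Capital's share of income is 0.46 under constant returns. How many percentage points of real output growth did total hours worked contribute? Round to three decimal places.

Labor's share = 1 − 0.46 = 0.54.
Contribution = share × growth = 0.54 × 3.7 = 1.998 pp.

1.998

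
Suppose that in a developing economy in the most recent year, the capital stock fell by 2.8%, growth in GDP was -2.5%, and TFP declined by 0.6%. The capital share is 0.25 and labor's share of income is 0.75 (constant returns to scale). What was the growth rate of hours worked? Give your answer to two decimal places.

-1.60%

Labor's share = 1 − 0.25 = 0.75.
gY = gA + 0.25×(-2.8) + 0.75×g.
0.75×g = -2.5 + 0.6 + 0.7 = -1.2.
g = -1.2 / 0.75 = -1.6%.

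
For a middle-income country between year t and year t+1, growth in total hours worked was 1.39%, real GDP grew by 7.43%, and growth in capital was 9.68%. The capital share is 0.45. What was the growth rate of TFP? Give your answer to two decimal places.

2.31%

Labor's share = 1 − 0.45 = 0.55.
Capital: 0.45 × 9.68 = 4.356 pp.
Total hours worked: 0.55 × 1.39 = 0.7645 pp.
TFP growth = 7.43 − 5.1205 = 2.3095%.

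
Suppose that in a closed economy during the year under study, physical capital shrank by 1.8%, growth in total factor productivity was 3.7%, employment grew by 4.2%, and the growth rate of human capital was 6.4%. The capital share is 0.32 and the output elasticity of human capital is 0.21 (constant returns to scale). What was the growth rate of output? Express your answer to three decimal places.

6.442%

Labor's share = 1 − 0.32 − 0.21 = 0.47.
Physical capital: 0.32 × (-1.8) = -0.576 pp.
Human capital: 0.21 × 6.4 = 1.344 pp.
Employment: 0.47 × 4.2 = 1.974 pp.
Output growth = 3.7 + 2.742 = 6.442%.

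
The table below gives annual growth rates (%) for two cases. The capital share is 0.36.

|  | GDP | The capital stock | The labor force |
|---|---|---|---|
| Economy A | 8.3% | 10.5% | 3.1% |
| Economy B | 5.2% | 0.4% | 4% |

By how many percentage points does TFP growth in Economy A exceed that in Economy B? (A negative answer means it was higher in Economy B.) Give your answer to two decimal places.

Labor's share = 1 − 0.36 = 0.64.
Economy A: TFP = 8.3 − 3.78 − 1.984 = 2.536%.
Economy B: TFP = 5.2 − 0.144 − 2.56 = 2.496%.
Difference = 2.536 − (2.496) = 0.04 pp.

0.04 percentage points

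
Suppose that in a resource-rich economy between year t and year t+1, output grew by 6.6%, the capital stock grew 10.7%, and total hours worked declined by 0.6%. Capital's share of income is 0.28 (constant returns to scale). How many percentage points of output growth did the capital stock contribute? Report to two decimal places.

3.00 percentage points

Contribution = share × growth = 0.28 × 10.7 = 2.996 pp.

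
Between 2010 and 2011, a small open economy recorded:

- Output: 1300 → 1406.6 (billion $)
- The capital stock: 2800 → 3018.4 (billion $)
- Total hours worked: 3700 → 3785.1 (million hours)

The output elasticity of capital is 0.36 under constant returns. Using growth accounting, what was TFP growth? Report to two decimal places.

TFP grew 3.92%.

Output growth = (1406.6 − 1300) / 1300 = 8.2%.
The capital stock growth = (3018.4 − 2800) / 2800 = 7.8%.
Total hours worked growth = (3785.1 − 3700) / 3700 = 2.3%.
Labor's share = 1 − 0.36 = 0.64.
The capital stock: 0.36 × 7.8 = 2.808 pp.
Total hours worked: 0.64 × 2.3 = 1.472 pp.
TFP growth = 8.2 − 4.28 = 3.92%.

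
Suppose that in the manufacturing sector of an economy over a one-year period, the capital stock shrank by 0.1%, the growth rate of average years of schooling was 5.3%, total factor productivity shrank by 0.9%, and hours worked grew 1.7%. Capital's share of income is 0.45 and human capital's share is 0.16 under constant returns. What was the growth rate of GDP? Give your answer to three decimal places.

GDP growth was 0.566%.

Labor's share = 1 − 0.45 − 0.16 = 0.39.
The capital stock: 0.45 × (-0.1) = -0.045 pp.
Average years of schooling: 0.16 × 5.3 = 0.848 pp.
Hours worked: 0.39 × 1.7 = 0.663 pp.
Output growth = -0.9 + 1.466 = 0.566%.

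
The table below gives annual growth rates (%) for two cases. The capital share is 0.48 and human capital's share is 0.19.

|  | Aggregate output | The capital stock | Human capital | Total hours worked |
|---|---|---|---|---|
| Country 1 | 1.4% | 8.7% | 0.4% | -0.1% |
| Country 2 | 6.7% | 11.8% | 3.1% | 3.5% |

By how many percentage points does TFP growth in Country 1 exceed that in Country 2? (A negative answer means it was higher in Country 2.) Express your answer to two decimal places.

-2.11 percentage points

Labor's share = 1 − 0.48 − 0.19 = 0.33.
Country 1: TFP = 1.4 − 4.176 − 0.076 + 0.033 = -2.819%.
Country 2: TFP = 6.7 − 5.664 − 0.589 − 1.155 = -0.708%.
Difference = -2.819 − (-0.708) = -2.111 pp.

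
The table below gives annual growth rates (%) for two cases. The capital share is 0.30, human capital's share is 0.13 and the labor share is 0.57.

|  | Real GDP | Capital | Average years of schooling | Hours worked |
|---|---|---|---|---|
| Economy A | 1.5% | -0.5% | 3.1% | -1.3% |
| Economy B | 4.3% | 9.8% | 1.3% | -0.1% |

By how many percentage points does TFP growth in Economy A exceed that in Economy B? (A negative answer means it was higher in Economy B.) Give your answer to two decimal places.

0.74 percentage points

Labor's share = 1 − 0.3 − 0.13 = 0.57.
Economy A: TFP = 1.5 + 0.15 − 0.403 + 0.741 = 1.988%.
Economy B: TFP = 4.3 − 2.94 − 0.169 + 0.057 = 1.248%.
Difference = 1.988 − (1.248) = 0.74 pp.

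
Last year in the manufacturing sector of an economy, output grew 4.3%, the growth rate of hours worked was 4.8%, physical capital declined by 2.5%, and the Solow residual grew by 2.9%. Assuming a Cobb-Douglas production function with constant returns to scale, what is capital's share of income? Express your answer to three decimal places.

α = 0.466

gY = gA + α·gK + (1−α)·gL, so gY − gA − gL = α(gK − gL).
4.3 − 2.9 − 4.8 = α × (-2.5 − 4.8).
-3.4 = -7.3 α, so α = 0.46575.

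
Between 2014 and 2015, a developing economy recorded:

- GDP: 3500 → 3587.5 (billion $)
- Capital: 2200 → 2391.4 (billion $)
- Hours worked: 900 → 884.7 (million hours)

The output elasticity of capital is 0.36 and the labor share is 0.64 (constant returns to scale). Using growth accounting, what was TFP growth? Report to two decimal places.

GDP growth = (3587.5 − 3500) / 3500 = 2.5%.
Capital growth = (2391.4 − 2200) / 2200 = 8.7%.
Hours worked growth = (884.7 − 900) / 900 = -1.7%.
Labor's share = 1 − 0.36 = 0.64.
Capital: 0.36 × 8.7 = 3.132 pp.
Hours worked: 0.64 × (-1.7) = -1.088 pp.
TFP growth = 2.5 − 2.044 = 0.456%.

TFP growth was 0.46%.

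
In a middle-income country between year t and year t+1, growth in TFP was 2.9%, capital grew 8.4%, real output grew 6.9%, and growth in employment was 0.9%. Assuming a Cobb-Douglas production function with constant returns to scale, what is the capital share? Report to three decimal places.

gY = gA + α·gK + (1−α)·gL, so gY − gA − gL = α(gK − gL).
6.9 − 2.9 − 0.9 = α × (8.4 − 0.9).
3.1 = 7.5 α, so α = 0.41333.

The capital share is 0.413.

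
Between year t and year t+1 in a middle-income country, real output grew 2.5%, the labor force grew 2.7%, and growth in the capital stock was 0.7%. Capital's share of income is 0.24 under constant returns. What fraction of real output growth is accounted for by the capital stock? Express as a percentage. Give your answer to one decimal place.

The capital stock contributed 0.24 × 0.7 = 0.168 pp.
Share of growth = 0.168 / 2.5 × 100 = 6.72%.

The capital stock accounted for 6.7% of growth.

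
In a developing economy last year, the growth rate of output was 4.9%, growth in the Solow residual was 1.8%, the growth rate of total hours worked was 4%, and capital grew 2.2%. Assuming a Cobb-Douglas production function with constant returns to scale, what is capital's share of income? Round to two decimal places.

gY = gA + α·gK + (1−α)·gL, so gY − gA − gL = α(gK − gL).
4.9 − 1.8 − 4 = α × (2.2 − 4).
-0.9 = -1.8 α, so α = 0.5.

Capital's share of income is 0.50.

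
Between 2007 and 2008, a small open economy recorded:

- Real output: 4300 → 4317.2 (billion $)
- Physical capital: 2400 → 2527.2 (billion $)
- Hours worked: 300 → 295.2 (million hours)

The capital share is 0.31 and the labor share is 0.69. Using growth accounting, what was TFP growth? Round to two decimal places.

-0.14%

Real output growth = (4317.2 − 4300) / 4300 = 0.4%.
Physical capital growth = (2527.2 − 2400) / 2400 = 5.3%.
Hours worked growth = (295.2 − 300) / 300 = -1.6%.
Labor's share = 1 − 0.31 = 0.69.
Physical capital: 0.31 × 5.3 = 1.643 pp.
Hours worked: 0.69 × (-1.6) = -1.104 pp.
TFP growth = 0.4 − 0.539 = -0.139%.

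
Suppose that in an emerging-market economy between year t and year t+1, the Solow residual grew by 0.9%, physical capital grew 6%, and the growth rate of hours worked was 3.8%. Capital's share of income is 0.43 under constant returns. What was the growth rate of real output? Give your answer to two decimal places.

Labor's share = 1 − 0.43 = 0.57.
Physical capital: 0.43 × 6 = 2.58 pp.
Hours worked: 0.57 × 3.8 = 2.166 pp.
Output growth = 0.9 + 4.746 = 5.646%.

5.65%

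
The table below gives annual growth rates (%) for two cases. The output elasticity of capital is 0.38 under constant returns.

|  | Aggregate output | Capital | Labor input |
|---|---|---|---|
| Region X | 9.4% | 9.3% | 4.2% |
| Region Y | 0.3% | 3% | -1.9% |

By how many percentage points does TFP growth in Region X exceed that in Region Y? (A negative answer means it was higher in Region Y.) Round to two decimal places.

Labor's share = 1 − 0.38 = 0.62.
Region X: TFP = 9.4 − 3.534 − 2.604 = 3.262%.
Region Y: TFP = 0.3 − 1.14 + 1.178 = 0.338%.
Difference = 3.262 − (0.338) = 2.924 pp.

2.92 percentage points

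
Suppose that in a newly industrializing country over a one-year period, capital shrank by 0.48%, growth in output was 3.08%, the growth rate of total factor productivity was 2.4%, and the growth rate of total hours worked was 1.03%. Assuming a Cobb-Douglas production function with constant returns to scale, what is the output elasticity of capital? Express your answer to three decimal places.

0.232

gY = gA + α·gK + (1−α)·gL, so gY − gA − gL = α(gK − gL).
3.08 − 2.4 − 1.03 = α × (-0.48 − 1.03).
-0.35 = -1.51 α, so α = 0.23179.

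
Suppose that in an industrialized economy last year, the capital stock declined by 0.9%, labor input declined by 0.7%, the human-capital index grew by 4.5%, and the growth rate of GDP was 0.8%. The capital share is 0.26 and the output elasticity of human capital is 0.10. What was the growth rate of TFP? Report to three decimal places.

1.032%

Labor's share = 1 − 0.26 − 0.1 = 0.64.
The capital stock: 0.26 × (-0.9) = -0.234 pp.
The human-capital index: 0.1 × 4.5 = 0.45 pp.
Labor input: 0.64 × (-0.7) = -0.448 pp.
TFP growth = 0.8 + 0.232 = 1.032%.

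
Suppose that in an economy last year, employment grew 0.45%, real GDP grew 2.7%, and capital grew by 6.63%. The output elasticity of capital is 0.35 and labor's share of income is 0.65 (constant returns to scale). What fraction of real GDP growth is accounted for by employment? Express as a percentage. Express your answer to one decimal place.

Employment accounted for 10.8% of growth.

Labor's share = 1 − 0.35 = 0.65.
Employment contributed 0.65 × 0.45 = 0.2925 pp.
Share of growth = 0.2925 / 2.7 × 100 = 10.833%.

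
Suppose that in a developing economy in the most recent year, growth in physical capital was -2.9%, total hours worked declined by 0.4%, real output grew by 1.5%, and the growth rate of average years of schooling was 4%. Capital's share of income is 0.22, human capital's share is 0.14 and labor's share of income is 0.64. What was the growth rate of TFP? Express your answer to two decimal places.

Labor's share = 1 − 0.22 − 0.14 = 0.64.
Physical capital: 0.22 × (-2.9) = -0.638 pp.
Average years of schooling: 0.14 × 4 = 0.56 pp.
Total hours worked: 0.64 × (-0.4) = -0.256 pp.
TFP growth = 1.5 + 0.334 = 1.834%.

1.83%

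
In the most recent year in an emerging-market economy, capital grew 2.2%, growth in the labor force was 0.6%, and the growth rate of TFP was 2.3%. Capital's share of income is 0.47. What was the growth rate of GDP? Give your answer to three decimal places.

GDP grew 3.652%.

Labor's share = 1 − 0.47 = 0.53.
Capital: 0.47 × 2.2 = 1.034 pp.
The labor force: 0.53 × 0.6 = 0.318 pp.
Output growth = 2.3 + 1.352 = 3.652%.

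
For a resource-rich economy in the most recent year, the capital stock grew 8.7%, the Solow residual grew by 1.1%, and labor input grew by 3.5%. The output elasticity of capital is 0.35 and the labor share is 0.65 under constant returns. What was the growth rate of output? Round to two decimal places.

Labor's share = 1 − 0.35 = 0.65.
The capital stock: 0.35 × 8.7 = 3.045 pp.
Labor input: 0.65 × 3.5 = 2.275 pp.
Output growth = 1.1 + 5.32 = 6.42%.

6.42%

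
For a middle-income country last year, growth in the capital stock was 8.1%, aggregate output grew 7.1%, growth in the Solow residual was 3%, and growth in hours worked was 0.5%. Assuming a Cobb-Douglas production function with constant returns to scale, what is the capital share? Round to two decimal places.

0.47

gY = gA + α·gK + (1−α)·gL, so gY − gA − gL = α(gK − gL).
7.1 − 3 − 0.5 = α × (8.1 − 0.5).
3.6 = 7.6 α, so α = 0.4737.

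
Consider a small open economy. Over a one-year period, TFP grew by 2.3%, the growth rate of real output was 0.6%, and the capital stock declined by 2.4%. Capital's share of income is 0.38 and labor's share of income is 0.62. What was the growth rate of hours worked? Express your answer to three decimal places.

Labor's share = 1 − 0.38 = 0.62.
gY = gA + 0.38×(-2.4) + 0.62×g.
0.62×g = 0.6 − 2.3 + 0.912 = -0.788.
g = -0.788 / 0.62 = -1.27097%.

-1.271%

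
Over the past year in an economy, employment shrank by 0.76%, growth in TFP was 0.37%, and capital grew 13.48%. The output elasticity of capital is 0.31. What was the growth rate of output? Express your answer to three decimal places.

Labor's share = 1 − 0.31 = 0.69.
Capital: 0.31 × 13.48 = 4.1788 pp.
Employment: 0.69 × (-0.76) = -0.5244 pp.
Output growth = 0.37 + 3.6544 = 4.0244%.

4.024%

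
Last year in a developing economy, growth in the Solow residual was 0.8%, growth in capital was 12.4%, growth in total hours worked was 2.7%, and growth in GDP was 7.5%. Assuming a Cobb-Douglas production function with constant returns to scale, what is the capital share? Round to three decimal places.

gY = gA + α·gK + (1−α)·gL, so gY − gA − gL = α(gK − gL).
7.5 − 0.8 − 2.7 = α × (12.4 − 2.7).
4 = 9.7 α, so α = 0.41237.

The capital share is 0.412.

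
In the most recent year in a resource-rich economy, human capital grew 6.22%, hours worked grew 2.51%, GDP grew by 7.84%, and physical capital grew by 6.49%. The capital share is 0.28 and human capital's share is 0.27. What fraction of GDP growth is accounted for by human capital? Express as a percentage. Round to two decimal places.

Human capital contributed 0.27 × 6.22 = 1.6794 pp.
Share of growth = 1.6794 / 7.84 × 100 = 21.4209%.

21.42%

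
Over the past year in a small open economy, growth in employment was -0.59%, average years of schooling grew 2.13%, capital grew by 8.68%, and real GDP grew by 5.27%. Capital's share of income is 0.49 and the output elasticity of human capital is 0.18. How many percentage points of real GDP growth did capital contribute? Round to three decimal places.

Contribution = share × growth = 0.49 × 8.68 = 4.2532 pp.

4.253 percentage points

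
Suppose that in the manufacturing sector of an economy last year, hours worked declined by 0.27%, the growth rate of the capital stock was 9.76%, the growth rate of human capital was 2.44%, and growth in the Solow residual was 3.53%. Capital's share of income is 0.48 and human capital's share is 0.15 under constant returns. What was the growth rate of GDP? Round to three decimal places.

Labor's share = 1 − 0.48 − 0.15 = 0.37.
The capital stock: 0.48 × 9.76 = 4.6848 pp.
Human capital: 0.15 × 2.44 = 0.366 pp.
Hours worked: 0.37 × (-0.27) = -0.0999 pp.
Output growth = 3.53 + 4.9509 = 8.4809%.

8.481%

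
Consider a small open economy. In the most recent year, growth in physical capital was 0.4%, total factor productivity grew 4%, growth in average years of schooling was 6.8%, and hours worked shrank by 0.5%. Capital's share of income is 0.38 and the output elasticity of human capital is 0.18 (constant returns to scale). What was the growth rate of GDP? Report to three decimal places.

5.156%

Labor's share = 1 − 0.38 − 0.18 = 0.44.
Physical capital: 0.38 × 0.4 = 0.152 pp.
Average years of schooling: 0.18 × 6.8 = 1.224 pp.
Hours worked: 0.44 × (-0.5) = -0.22 pp.
Output growth = 4 + 1.156 = 5.156%.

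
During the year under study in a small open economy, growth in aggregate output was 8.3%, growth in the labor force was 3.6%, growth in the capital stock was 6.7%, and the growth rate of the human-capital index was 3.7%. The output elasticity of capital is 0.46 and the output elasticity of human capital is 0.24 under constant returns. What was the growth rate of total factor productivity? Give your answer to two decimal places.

3.25%

Labor's share = 1 − 0.46 − 0.24 = 0.3.
The capital stock: 0.46 × 6.7 = 3.082 pp.
The human-capital index: 0.24 × 3.7 = 0.888 pp.
The labor force: 0.3 × 3.6 = 1.08 pp.
TFP growth = 8.3 − 5.05 = 3.25%.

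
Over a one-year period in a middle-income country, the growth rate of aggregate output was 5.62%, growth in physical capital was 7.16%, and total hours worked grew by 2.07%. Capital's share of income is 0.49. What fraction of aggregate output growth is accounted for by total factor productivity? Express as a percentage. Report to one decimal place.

Total factor productivity accounted for 18.8% of growth.

Labor's share = 1 − 0.49 = 0.51.
Physical capital: 0.49 × 7.16 = 3.5084 pp.
Total hours worked: 0.51 × 2.07 = 1.0557 pp.
TFP growth = 5.62 − 4.5641 = 1.0559%.
TFP share of growth = 1.0559 / 5.62 × 100 = 18.788%.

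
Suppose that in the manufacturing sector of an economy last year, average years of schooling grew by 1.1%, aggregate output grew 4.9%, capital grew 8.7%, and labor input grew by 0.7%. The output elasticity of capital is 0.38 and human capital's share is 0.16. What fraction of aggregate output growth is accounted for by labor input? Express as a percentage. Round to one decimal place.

6.6%

Labor's share = 1 − 0.38 − 0.16 = 0.46.
Labor input contributed 0.46 × 0.7 = 0.322 pp.
Share of growth = 0.322 / 4.9 × 100 = 6.571%.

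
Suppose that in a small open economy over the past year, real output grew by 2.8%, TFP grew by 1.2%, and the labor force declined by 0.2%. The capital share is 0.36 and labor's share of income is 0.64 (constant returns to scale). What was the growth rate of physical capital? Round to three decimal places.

Labor's share = 1 − 0.36 = 0.64.
gY = gA + 0.64×(-0.2) + 0.36×g.
0.36×g = 2.8 − 1.2 + 0.128 = 1.728.
g = 1.728 / 0.36 = 4.8%.

4.800%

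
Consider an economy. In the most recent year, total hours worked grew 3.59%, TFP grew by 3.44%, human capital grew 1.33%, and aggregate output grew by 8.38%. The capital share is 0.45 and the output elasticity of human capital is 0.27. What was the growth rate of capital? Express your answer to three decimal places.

Capital grew 7.946%.

Labor's share = 1 − 0.45 − 0.27 = 0.28.
gY = gA + 0.27×1.33 + 0.28×3.59 + 0.45×g.
0.45×g = 8.38 − 3.44 − 1.3643 = 3.5757.
g = 3.5757 / 0.45 = 7.946%.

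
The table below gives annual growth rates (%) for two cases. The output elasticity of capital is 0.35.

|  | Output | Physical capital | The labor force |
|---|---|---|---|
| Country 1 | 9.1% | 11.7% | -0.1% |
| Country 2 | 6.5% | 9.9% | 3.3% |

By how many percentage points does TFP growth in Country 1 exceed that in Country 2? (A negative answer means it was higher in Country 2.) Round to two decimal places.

Labor's share = 1 − 0.35 = 0.65.
Country 1: TFP = 9.1 − 4.095 + 0.065 = 5.07%.
Country 2: TFP = 6.5 − 3.465 − 2.145 = 0.89%.
Difference = 5.07 − (0.89) = 4.18 pp.

4.18 percentage points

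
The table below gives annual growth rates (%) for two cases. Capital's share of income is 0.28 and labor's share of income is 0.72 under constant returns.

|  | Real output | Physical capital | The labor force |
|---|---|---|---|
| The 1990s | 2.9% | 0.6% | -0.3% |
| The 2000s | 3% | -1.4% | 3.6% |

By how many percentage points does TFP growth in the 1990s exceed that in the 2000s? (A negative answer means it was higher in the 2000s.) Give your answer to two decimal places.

2.15 percentage points

Labor's share = 1 − 0.28 = 0.72.
The 1990s: TFP = 2.9 − 0.168 + 0.216 = 2.948%.
The 2000s: TFP = 3 + 0.392 − 2.592 = 0.8%.
Difference = 2.948 − (0.8) = 2.148 pp.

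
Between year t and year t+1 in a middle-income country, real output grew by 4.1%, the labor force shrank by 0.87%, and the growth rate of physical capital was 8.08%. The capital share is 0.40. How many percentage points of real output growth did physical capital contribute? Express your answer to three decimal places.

Contribution = share × growth = 0.4 × 8.08 = 3.232 pp.

3.232 percentage points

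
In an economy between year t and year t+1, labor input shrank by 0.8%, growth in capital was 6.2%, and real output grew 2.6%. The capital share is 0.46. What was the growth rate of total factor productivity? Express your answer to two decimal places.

0.18%

Labor's share = 1 − 0.46 = 0.54.
Capital: 0.46 × 6.2 = 2.852 pp.
Labor input: 0.54 × (-0.8) = -0.432 pp.
TFP growth = 2.6 − 2.42 = 0.18%.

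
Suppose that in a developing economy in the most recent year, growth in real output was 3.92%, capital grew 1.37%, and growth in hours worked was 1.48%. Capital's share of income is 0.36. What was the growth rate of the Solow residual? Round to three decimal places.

2.480%

Labor's share = 1 − 0.36 = 0.64.
Capital: 0.36 × 1.37 = 0.4932 pp.
Hours worked: 0.64 × 1.48 = 0.9472 pp.
TFP growth = 3.92 − 1.4404 = 2.4796%.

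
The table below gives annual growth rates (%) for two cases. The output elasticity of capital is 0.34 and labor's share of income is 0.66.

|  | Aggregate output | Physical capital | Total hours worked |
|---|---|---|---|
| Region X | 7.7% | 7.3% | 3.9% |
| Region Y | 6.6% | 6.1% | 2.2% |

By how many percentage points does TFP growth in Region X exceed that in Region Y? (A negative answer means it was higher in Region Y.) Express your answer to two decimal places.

-0.43 percentage points

Labor's share = 1 − 0.34 = 0.66.
Region X: TFP = 7.7 − 2.482 − 2.574 = 2.644%.
Region Y: TFP = 6.6 − 2.074 − 1.452 = 3.074%.
Difference = 2.644 − (3.074) = -0.43 pp.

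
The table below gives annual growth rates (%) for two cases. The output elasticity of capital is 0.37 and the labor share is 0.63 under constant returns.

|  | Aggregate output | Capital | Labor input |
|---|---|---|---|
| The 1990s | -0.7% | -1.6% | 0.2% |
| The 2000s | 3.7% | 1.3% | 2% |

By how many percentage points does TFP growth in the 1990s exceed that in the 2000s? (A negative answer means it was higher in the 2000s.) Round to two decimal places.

-2.19 percentage points

Labor's share = 1 − 0.37 = 0.63.
The 1990s: TFP = -0.7 + 0.592 − 0.126 = -0.234%.
The 2000s: TFP = 3.7 − 0.481 − 1.26 = 1.959%.
Difference = -0.234 − (1.959) = -2.193 pp.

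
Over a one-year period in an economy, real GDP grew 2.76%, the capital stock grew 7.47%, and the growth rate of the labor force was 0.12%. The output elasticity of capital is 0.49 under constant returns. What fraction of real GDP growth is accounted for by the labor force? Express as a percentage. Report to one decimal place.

Labor's share = 1 − 0.49 = 0.51.
The labor force contributed 0.51 × 0.12 = 0.0612 pp.
Share of growth = 0.0612 / 2.76 × 100 = 2.217%.

2.2%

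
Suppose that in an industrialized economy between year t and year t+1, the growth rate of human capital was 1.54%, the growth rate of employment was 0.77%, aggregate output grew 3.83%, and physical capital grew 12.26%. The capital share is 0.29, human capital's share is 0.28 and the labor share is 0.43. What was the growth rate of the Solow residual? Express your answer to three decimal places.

-0.488%

Labor's share = 1 − 0.29 − 0.28 = 0.43.
Physical capital: 0.29 × 12.26 = 3.5554 pp.
Human capital: 0.28 × 1.54 = 0.4312 pp.
Employment: 0.43 × 0.77 = 0.3311 pp.
TFP growth = 3.83 − 4.3177 = -0.4877%.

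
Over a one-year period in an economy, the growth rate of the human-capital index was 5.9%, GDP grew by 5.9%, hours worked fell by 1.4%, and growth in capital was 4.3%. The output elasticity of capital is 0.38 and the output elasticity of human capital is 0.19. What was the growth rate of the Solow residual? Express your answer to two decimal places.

3.75%

Labor's share = 1 − 0.38 − 0.19 = 0.43.
Capital: 0.38 × 4.3 = 1.634 pp.
The human-capital index: 0.19 × 5.9 = 1.121 pp.
Hours worked: 0.43 × (-1.4) = -0.602 pp.
TFP growth = 5.9 − 2.153 = 3.747%.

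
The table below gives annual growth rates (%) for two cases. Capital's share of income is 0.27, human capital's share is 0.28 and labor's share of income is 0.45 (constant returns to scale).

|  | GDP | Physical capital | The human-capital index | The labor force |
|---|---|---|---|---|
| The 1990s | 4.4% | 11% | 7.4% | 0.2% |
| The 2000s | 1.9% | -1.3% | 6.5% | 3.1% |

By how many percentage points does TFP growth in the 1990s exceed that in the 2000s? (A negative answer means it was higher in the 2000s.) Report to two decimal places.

0.23 percentage points

Labor's share = 1 − 0.27 − 0.28 = 0.45.
The 1990s: TFP = 4.4 − 2.97 − 2.072 − 0.09 = -0.732%.
The 2000s: TFP = 1.9 + 0.351 − 1.82 − 1.395 = -0.964%.
Difference = -0.732 − (-0.964) = 0.232 pp.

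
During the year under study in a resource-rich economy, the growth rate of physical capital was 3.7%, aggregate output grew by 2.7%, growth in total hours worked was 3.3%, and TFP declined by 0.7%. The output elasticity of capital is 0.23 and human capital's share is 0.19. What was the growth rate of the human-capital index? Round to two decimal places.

The human-capital index growth was 3.34%.

Labor's share = 1 − 0.23 − 0.19 = 0.58.
gY = gA + 0.23×3.7 + 0.58×3.3 + 0.19×g.
0.19×g = 2.7 + 0.7 − 2.765 = 0.635.
g = 0.635 / 0.19 = 3.3421%.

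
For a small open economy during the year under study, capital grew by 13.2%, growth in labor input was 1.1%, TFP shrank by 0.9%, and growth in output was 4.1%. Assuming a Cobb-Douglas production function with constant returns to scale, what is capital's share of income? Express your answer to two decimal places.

Capital's share of income is 0.32.

gY = gA + α·gK + (1−α)·gL, so gY − gA − gL = α(gK − gL).
4.1 + 0.9 − 1.1 = α × (13.2 − 1.1).
3.9 = 12.1 α, so α = 0.3223.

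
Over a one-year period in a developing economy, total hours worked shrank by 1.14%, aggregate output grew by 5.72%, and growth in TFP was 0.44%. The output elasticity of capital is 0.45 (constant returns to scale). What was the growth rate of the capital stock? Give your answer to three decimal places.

Labor's share = 1 − 0.45 = 0.55.
gY = gA + 0.55×(-1.14) + 0.45×g.
0.45×g = 5.72 − 0.44 + 0.627 = 5.907.
g = 5.907 / 0.45 = 13.12667%.

13.127%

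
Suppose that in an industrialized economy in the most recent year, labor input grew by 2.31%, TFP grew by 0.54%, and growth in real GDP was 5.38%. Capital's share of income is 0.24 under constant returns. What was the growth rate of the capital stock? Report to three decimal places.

Labor's share = 1 − 0.24 = 0.76.
gY = gA + 0.76×2.31 + 0.24×g.
0.24×g = 5.38 − 0.54 − 1.7556 = 3.0844.
g = 3.0844 / 0.24 = 12.85167%.

12.852%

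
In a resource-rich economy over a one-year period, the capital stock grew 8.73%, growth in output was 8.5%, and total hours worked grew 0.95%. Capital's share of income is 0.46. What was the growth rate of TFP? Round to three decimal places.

Labor's share = 1 − 0.46 = 0.54.
The capital stock: 0.46 × 8.73 = 4.0158 pp.
Total hours worked: 0.54 × 0.95 = 0.513 pp.
TFP growth = 8.5 − 4.5288 = 3.9712%.

3.971%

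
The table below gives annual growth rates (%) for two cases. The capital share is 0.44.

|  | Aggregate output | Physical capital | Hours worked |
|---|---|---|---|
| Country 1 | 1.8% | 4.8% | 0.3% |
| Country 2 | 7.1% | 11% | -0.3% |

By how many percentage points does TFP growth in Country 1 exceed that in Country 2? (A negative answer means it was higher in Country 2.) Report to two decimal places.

Labor's share = 1 − 0.44 = 0.56.
Country 1: TFP = 1.8 − 2.112 − 0.168 = -0.48%.
Country 2: TFP = 7.1 − 4.84 + 0.168 = 2.428%.
Difference = -0.48 − (2.428) = -2.908 pp.

-2.91 percentage points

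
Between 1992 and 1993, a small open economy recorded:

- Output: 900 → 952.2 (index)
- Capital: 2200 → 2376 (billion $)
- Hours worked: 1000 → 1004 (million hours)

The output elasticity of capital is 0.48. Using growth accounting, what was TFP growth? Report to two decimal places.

Output growth = (952.2 − 900) / 900 = 5.8%.
Capital growth = (2376 − 2200) / 2200 = 8%.
Hours worked growth = (1004 − 1000) / 1000 = 0.4%.
Labor's share = 1 − 0.48 = 0.52.
Capital: 0.48 × 8 = 3.84 pp.
Hours worked: 0.52 × 0.4 = 0.208 pp.
TFP growth = 5.8 − 4.048 = 1.752%.

1.75%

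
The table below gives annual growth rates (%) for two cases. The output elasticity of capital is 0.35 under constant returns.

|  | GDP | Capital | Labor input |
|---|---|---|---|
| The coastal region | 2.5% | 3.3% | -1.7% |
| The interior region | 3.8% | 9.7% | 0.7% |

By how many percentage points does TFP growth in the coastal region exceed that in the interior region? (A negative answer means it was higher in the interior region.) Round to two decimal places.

Labor's share = 1 − 0.35 = 0.65.
The coastal region: TFP = 2.5 − 1.155 + 1.105 = 2.45%.
The interior region: TFP = 3.8 − 3.395 − 0.455 = -0.05%.
Difference = 2.45 − (-0.05) = 2.5 pp.

2.50 percentage points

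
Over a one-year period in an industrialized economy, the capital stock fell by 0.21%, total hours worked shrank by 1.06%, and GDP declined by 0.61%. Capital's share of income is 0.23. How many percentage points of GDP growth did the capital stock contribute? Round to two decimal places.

-0.05 percentage points

Contribution = share × growth = 0.23 × (-0.21) = -0.0483 pp.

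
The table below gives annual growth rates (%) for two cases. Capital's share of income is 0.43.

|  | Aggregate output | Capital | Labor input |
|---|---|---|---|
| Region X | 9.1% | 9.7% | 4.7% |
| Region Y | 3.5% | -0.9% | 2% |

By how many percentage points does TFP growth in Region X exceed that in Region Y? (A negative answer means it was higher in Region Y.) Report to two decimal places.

Labor's share = 1 − 0.43 = 0.57.
Region X: TFP = 9.1 − 4.171 − 2.679 = 2.25%.
Region Y: TFP = 3.5 + 0.387 − 1.14 = 2.747%.
Difference = 2.25 − (2.747) = -0.497 pp.

-0.50 percentage points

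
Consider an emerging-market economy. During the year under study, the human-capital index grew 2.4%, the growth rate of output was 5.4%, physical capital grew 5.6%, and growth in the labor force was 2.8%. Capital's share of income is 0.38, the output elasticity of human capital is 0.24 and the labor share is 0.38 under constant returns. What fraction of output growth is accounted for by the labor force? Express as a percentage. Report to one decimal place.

Labor's share = 1 − 0.38 − 0.24 = 0.38.
The labor force contributed 0.38 × 2.8 = 1.064 pp.
Share of growth = 1.064 / 5.4 × 100 = 19.704%.

The labor force accounted for 19.7% of growth.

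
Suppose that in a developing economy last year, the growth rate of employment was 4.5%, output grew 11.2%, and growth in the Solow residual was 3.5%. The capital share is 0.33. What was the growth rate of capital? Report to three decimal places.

Labor's share = 1 − 0.33 = 0.67.
gY = gA + 0.67×4.5 + 0.33×g.
0.33×g = 11.2 − 3.5 − 3.015 = 4.685.
g = 4.685 / 0.33 = 14.19697%.

Capital grew 14.197%.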